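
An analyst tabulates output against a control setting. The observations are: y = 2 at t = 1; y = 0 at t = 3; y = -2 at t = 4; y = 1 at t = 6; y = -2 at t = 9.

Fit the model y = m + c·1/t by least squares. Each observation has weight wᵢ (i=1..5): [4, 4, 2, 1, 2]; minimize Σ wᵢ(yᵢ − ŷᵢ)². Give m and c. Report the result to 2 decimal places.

m = -1.74, c = 3.80

From the data, Σwᵢ·1 = 13, Σwᵢ·1/t = 56/9, Σwᵢ·1/t·1/t = 2995/648.
Right-hand side: Σwᵢ·y = 1, Σwᵢ·1/t·y = 121/18.
So AᵀWA·[m, c]ᵀ = AᵀWy: [[13, 56/9]; [56/9, 2995/648]]·[m, c]ᵀ = [1, 121/18]ᵀ.
Eliminating c: (2995/648)·(row 1) − (56/9)·(row 2) gives (13847/648)·m = (2995/648)·1 − (56/9)·(121/18) = -24109/648, so m = -24109/13847.
Then c = ((121/18) − (56/9)·(-24109/13847))/(2995/648) = 52596/13847.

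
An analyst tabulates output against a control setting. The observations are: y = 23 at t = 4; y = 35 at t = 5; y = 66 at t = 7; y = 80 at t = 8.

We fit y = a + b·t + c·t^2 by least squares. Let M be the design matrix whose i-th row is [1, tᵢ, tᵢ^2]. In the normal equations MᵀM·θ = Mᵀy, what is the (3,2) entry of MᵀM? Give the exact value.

1044

Row 3 ↔ basis t^2, column 2 ↔ basis t, so (MᵀM)_{3,2} = Σᵢ (t^2)·(t) = (16)·(4) + (25)·(5) + (49)·(7) + (64)·(8) = 1044.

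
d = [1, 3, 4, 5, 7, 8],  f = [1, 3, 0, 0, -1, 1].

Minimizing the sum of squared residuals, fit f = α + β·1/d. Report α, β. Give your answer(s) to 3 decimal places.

Sums needed: Σ1 = 6, Σ1/d = 1723/840, Σ1/d·1/d = 881749/705600.
Moment sums: Σf = 4, Σ1/d·f = 111/56.
Normal equations: [[6, 1723/840]; [1723/840, 881749/705600]]·[α, β]ᵀ = [4, 111/56]ᵀ.
Eliminating β: (881749/705600)·(row 1) − (1723/840)·(row 2) gives (464353/141120)·α = (881749/705600)·4 − (1723/840)·(111/56) = 658201/705600, so α = 658201/2321765.
Then β = ((111/56) − (1723/840)·(658201/2321765))/(881749/705600) = 520464/464353.

α = 0.283, β = 1.121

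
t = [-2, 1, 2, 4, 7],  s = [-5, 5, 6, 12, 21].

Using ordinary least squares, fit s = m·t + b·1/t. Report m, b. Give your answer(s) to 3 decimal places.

m = 2.919, b = 1.205

Normal-equation sums: Σt·t = 74, Σt·1/t = 5, Σ1/t·1/t = 1241/784.
Moment sums: Σt·s = 222, Σ1/t·s = 33/2.
So XᵀX·[m, b]ᵀ = Xᵀs: [[74, 5]; [5, 1241/784]]·[m, b]ᵀ = [222, 33/2]ᵀ.
Determinant 74·(1241/784) − 5² = 36117/392.
m = (222·(1241/784) − 5·(33/2))/(36117/392) = 35137/12039; b = (74·(33/2) − 5·222)/(36117/392) = 14504/12039.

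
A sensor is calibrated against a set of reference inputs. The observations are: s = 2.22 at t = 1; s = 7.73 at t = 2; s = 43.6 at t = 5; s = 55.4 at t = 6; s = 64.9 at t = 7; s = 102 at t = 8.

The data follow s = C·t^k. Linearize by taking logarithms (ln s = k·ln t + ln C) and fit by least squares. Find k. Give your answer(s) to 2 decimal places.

Taking logs, ln s = k·ln t + ln C, so regress ln s on ln t.
XᵀX = [[14.3918, 8.1197]; [8.1197, 6]], rhs = [32.4238, 19.4301]ᵀ  (here Σln t = 8.1197, Σ(ln t)² = 14.3918, Σln s = 19.4301, Σln t·ln s = 32.4238).
Solving (det = 20.4213): k = 1.80089, ln C = 0.80123.

k = 1.80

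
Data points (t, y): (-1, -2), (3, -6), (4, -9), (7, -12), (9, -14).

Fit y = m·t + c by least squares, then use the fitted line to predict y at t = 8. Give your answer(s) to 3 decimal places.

Normal-equation sums: Σt·t = 156, Σt = 22, Σ1 = 5.
And Σt·y = -262, Σy = -43.
Δ = 156·5 − 22² = 296.
m = ((-262)·5 − 22·(-43))/296 = -91/74; c = (156·(-43) − 22·(-262))/296 = -118/37.
At t = 8: ŷ = (-91/74)·(8) + (-118/37)·(1) = -482/37.

ŷ = -13.027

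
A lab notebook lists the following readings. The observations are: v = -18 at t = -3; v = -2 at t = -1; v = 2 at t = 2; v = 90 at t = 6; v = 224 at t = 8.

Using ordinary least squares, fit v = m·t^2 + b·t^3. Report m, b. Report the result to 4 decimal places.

With design matrix X, XᵀX = [[5490, 40332]; [40332, 309594]] and Xᵀv = [17420, 134632]ᵀ.
det = 5490·309594 − 40332² = 73000836.
m = (17420·309594 − 40332·134632)/73000836 = -3070862/6083403; b = (5490·134632 − 40332·17420)/73000836 = 3045520/6083403.

m = -0.5048, b = 0.5006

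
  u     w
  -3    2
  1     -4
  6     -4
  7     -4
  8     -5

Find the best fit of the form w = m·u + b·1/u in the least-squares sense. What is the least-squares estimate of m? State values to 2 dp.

Sums needed: Σu·u = 159, Σu·1/u = 5, Σ1/u·1/u = 33161/28224.
And Σu·w = -102, Σ1/u·w = -1097/168.
So MᵀM·[m, b]ᵀ = Mᵀw: [[159, 5]; [5, 33161/28224]]·[m, b]ᵀ = [-102, -1097/168]ᵀ.
det = 159·(33161/28224) − 5² = 1522333/9408.
m = ((-102)·(33161/28224) − 5·(-1097/168))/(1522333/9408) = -820314/1522333; b = (159·(-1097/168) − 5·(-102))/(1522333/9408) = -4969608/1522333.

m = -0.54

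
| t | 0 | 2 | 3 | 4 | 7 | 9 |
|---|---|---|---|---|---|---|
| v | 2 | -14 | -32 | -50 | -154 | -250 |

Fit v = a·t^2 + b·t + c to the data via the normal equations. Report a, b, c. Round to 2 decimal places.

a = -2.90, b = -1.88, c = 1.64

Normal-equation sums: Σt^2·t^2 = 9315, Σt^2·t = 1171, Σt^2 = 159, Σt·t = 159, Σt = 25, Σ1 = 6.
And Σt^2·v = -28940, Σt·v = -3652, Σv = -498.
Solving the 3×3 system (Gaussian elimination) gives a = -18401/6348, b = -3975/2116, c = 5215/3174.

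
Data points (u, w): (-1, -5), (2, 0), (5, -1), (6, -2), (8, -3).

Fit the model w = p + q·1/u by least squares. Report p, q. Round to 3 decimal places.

p = -2.195, q = 3.055

From the data, Σ1 = 5, Σ1/u = -1/120, Σ1/u·1/u = 19201/14400.
For Xᵀw: Σw = -11, Σ1/u·w = 491/120.
XᵀX·[p, q]ᵀ = Xᵀw becomes [[5, -1/120]; [-1/120, 19201/14400]]·[p, q]ᵀ = [-11, 491/120]ᵀ.
det = 5·(19201/14400) − (-1/120)² = 24001/3600.
p = ((-11)·(19201/14400) − (-1/120)·(491/120))/(24001/3600) = -52680/24001; q = (5·(491/120) − (-1/120)·(-11))/(24001/3600) = 73320/24001.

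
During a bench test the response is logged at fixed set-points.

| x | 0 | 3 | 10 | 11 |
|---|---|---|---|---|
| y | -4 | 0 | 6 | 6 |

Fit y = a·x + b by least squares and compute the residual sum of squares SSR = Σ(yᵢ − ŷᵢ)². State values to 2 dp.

SSR = 1.26

Compute the Gram sums: Σx·x = 230, Σx = 24, Σ1 = 4.
Moment sums: Σx·y = 126, Σy = 8.
Eliminating b: 4·(row 1) − 24·(row 2) gives 344·a = 4·126 − 24·8 = 312, so a = 39/43.
Then b = (8 − 24·(39/43))/4 = -148/43.
Residuals: -24/43, 31/43, 16/43, -23/43; SSR = 54/43.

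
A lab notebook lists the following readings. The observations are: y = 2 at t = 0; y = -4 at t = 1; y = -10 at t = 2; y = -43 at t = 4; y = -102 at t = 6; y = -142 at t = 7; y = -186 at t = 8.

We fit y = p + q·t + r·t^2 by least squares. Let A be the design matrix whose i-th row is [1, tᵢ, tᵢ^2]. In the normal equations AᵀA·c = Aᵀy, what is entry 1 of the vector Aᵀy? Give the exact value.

-485

Entry 1 ↔ basis 1, so (Aᵀy)_{1} = Σᵢ yᵢ = (1)·(2) + (1)·(-4) + (1)·(-10) + (1)·(-43) + (1)·(-102) + (1)·(-142) + (1)·(-186) = -485.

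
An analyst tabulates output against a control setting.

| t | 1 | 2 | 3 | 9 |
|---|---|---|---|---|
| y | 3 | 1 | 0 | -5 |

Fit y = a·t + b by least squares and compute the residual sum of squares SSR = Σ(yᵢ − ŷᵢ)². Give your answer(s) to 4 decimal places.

Setting ∂/∂a … = 0 gives: 95·a + 15·b = -40;  15·a + 4·b = -1.
(Σt·t = 95, Σt = 15, Σ1 = 4, Σt·y = -40, Σy = -1.)
Eliminating b: 4·(row 1) − 15·(row 2) gives 155·a = 4·(-40) − 15·(-1) = -145, so a = -29/31.
Then b = ((-1) − 15·(-29/31))/4 = 101/31.
Residuals: 21/31, -12/31, -14/31, 5/31; SSR = 26/31.

SSR = 0.8387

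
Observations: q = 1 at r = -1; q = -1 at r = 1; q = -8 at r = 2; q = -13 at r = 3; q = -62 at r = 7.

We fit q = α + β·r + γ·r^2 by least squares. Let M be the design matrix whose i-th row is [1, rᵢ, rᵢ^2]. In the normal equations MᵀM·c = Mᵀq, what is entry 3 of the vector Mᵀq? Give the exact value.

-3187

Entry 3 ↔ basis r^2, so (Mᵀq)_{3} = Σᵢ (r^2)·qᵢ = (1)·(1) + (1)·(-1) + (4)·(-8) + (9)·(-13) + (49)·(-62) = -3187.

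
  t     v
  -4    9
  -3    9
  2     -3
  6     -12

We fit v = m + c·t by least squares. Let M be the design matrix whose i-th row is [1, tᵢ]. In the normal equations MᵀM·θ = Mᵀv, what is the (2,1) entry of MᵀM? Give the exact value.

1

Row 2 ↔ basis t, column 1 ↔ basis 1, so (MᵀM)_{2,1} = Σᵢ t = (-4)·(1) + (-3)·(1) + (2)·(1) + (6)·(1) = 1.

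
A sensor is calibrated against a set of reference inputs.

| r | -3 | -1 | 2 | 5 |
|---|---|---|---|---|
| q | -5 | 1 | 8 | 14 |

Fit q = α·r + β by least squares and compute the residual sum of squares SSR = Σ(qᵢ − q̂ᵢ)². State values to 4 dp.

The normal system MᵀM·[α, β]ᵀ = Mᵀq is [[39, 3]; [3, 4]]·[α, β]ᵀ = [100, 18]ᵀ.
Eliminating β: 4·(row 1) − 3·(row 2) gives 147·α = 4·100 − 3·18 = 346, so α = 346/147.
Then β = (18 − 3·(346/147))/4 = 134/49.
Residuals: -33/49, 13/21, 82/147, -74/147; SSR = 206/147.

SSR = 1.4014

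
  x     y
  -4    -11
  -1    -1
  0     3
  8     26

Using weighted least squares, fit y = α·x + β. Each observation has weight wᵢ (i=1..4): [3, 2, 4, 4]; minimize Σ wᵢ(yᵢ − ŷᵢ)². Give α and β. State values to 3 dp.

α = 3.038, β = 2.025

The normal system MᵀWM·[α, β]ᵀ = MᵀWy is [[306, 18]; [18, 13]]·[α, β]ᵀ = [966, 81]ᵀ.
Eliminating β: 13·(row 1) − 18·(row 2) gives 3654·α = 13·966 − 18·81 = 11100, so α = 1850/609.
Then β = (81 − 18·(1850/609))/13 = 411/203.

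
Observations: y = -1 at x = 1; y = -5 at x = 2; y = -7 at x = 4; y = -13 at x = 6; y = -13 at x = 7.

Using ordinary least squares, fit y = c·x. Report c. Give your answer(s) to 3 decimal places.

Normal-equation sums: Σx·x = 106.
For Aᵀy: Σx·y = -208.
So AᵀA·[c]ᵀ = Aᵀy: [[106]]·[c]ᵀ = [-208]ᵀ.
Hence c = -208 / 106 ≈ -1.96226.

c = -1.962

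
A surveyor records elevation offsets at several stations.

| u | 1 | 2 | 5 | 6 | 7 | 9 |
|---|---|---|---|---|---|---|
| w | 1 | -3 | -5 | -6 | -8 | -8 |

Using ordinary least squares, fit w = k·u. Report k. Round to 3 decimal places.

Compute the Gram sums: Σu·u = 196.
Right-hand side: Σu·w = -194.
k = (-194)/196 = -0.989796.

k = -0.990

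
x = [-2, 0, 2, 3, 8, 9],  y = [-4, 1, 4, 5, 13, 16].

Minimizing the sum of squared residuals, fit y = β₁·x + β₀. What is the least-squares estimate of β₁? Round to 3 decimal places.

β₁ = 1.703

Sums needed: Σx·x = 162, Σx = 20, Σ1 = 6.
And Σx·y = 279, Σy = 35.
Normal equations: [[162, 20]; [20, 6]]·[β₁, β₀]ᵀ = [279, 35]ᵀ.
Δ = 162·6 − 20² = 572.
β₁ = (279·6 − 20·35)/572 = 487/286; β₀ = (162·35 − 20·279)/572 = 45/286.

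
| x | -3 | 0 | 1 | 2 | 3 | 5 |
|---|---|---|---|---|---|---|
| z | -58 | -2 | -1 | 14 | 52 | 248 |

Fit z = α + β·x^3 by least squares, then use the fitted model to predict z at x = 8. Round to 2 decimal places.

ẑ = 1025.65

Compute the Gram sums: Σ1 = 6, Σx^3 = 134, Σx^3·x^3 = 17148.
Moment sums: Σz = 253, Σx^3·z = 34081.
MᵀM·[α, β]ᵀ = Mᵀz becomes [[6, 134]; [134, 17148]]·[α, β]ᵀ = [253, 34081]ᵀ.
Δ = 6·17148 − 134² = 84932.
α = (253·17148 − 134·34081)/84932 = -114205/42466; β = (6·34081 − 134·253)/84932 = 42646/21233.
At x = 8: ẑ = (-114205/42466)·(1) + (42646/21233)·(512) = 43555299/42466.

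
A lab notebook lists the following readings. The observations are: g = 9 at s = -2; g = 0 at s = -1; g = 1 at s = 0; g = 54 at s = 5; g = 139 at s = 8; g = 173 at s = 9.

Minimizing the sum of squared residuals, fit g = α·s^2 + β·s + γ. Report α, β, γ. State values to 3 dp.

From the data, Σs^2·s^2 = 11299, Σs^2·s = 1357, Σs^2 = 175, Σs·s = 175, Σs = 19, Σ1 = 6.
Right-hand side: Σs^2·g = 24295, Σs·g = 2921, Σg = 376.
Normal equations: [[11299, 1357, 175]; [1357, 175, 19]; [175, 19, 6]]·[α, β, γ]ᵀ = [24295, 2921, 376]ᵀ.
Row-reducing yields α = 424103/200496, β = 56089/200496, γ = 2855/33416.

α = 2.115, β = 0.280, γ = 0.085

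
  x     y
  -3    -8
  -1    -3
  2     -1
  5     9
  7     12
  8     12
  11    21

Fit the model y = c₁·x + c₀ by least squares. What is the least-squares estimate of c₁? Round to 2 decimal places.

c₁ = 2.01

Forming AᵀA = [[273, 29]; [29, 7]] and Aᵀy = [481, 42]ᵀ gives AᵀA·[c₁, c₀]ᵀ = Aᵀy.
Eliminating c₀: 7·(row 1) − 29·(row 2) gives 1070·c₁ = 7·481 − 29·42 = 2149, so c₁ = 2149/1070.
Then c₀ = (42 − 29·(2149/1070))/7 = -2483/1070.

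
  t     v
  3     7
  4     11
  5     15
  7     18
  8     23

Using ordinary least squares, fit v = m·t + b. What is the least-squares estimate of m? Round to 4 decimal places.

m = 2.9302

Entries of XᵀX: Σt·t = 163, Σt = 27, Σ1 = 5.
Right-hand side: Σt·v = 450, Σv = 74.
Normal equations: [[163, 27]; [27, 5]]·[m, b]ᵀ = [450, 74]ᵀ.
det = 163·5 − 27² = 86.
m = (450·5 − 27·74)/86 = 126/43; b = (163·74 − 27·450)/86 = -44/43.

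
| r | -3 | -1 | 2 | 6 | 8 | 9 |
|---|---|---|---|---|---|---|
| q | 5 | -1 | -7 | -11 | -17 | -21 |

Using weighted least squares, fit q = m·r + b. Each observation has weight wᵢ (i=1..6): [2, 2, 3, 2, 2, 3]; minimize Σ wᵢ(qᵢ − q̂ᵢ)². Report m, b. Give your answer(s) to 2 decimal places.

Compute the Gram sums: Σwᵢ·r·r = 475, Σwᵢ·r = 53, Σwᵢ·1 = 14.
Right-hand side: Σwᵢ·r·q = -1041, Σwᵢ·q = -132.
Normal equations: [[475, 53]; [53, 14]]·[m, b]ᵀ = [-1041, -132]ᵀ.
Determinant 475·14 − 53² = 3841.
m = ((-1041)·14 − 53·(-132))/3841 = -7578/3841; b = (475·(-132) − 53·(-1041))/3841 = -7527/3841.

m = -1.97, b = -1.96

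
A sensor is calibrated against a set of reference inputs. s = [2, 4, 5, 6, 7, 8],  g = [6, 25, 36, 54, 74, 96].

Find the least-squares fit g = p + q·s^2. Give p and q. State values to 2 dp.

Setting ∂/∂p … = 0 gives: 6·p + 194·q = 291;  194·p + 8690·q = 13038.
(Σ1 = 6, Σs^2 = 194, Σs^2·s^2 = 8690, Σg = 291, Σs^2·g = 13038.)
Eliminating q: 8690·(row 1) − 194·(row 2) gives 14504·p = 8690·291 − 194·13038 = -582, so p = -291/7252.
Then q = (13038 − 194·(-291/7252))/8690 = 10887/7252.

p = -0.04, q = 1.50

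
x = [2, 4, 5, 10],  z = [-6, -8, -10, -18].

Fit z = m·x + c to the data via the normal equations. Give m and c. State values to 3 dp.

m = -1.540, c = -2.417

Entries of AᵀA: Σx·x = 145, Σx = 21, Σ1 = 4.
Right-hand side: Σx·z = -274, Σz = -42.
So AᵀA·[m, c]ᵀ = Aᵀz: [[145, 21]; [21, 4]]·[m, c]ᵀ = [-274, -42]ᵀ.
Determinant 145·4 − 21² = 139.
m = ((-274)·4 − 21·(-42))/139 = -214/139; c = (145·(-42) − 21·(-274))/139 = -336/139.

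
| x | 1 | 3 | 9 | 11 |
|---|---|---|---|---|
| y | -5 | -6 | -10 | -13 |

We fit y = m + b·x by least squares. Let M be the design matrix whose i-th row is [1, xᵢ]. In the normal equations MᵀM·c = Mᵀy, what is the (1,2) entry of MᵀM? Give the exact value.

Row 1 ↔ basis 1, column 2 ↔ basis x, so (MᵀM)_{1,2} = Σᵢ x = (1)·(1) + (1)·(3) + (1)·(9) + (1)·(11) = 24.

24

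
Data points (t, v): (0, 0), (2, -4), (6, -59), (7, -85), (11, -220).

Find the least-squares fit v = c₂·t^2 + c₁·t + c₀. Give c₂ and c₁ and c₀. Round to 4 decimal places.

Sums needed: Σt^2·t^2 = 18354, Σt^2·t = 1898, Σt^2 = 210, Σt·t = 210, Σt = 26, Σ1 = 5.
For Xᵀv: Σt^2·v = -32925, Σt·v = -3377, Σv = -368.
So XᵀX·[c₂, c₁, c₀]ᵀ = Xᵀv: [[18354, 1898, 210]; [1898, 210, 26]; [210, 26, 5]]·[c₂, c₁, c₀]ᵀ = [-32925, -3377, -368]ᵀ.
Solving the 3×3 system (Gaussian elimination) gives c₂ = -19872/9923, c₁ = 39987/19846, c₀ = 325/9923.

c₂ = -2.0026, c₁ = 2.0149, c₀ = 0.0328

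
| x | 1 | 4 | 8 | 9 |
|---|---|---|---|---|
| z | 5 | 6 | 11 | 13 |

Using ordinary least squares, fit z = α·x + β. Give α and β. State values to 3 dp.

Compute the Gram sums: Σx·x = 162, Σx = 22, Σ1 = 4.
Moment sums: Σx·z = 234, Σz = 35.
Normal equations: [[162, 22]; [22, 4]]·[α, β]ᵀ = [234, 35]ᵀ.
Eliminating β: 4·(row 1) − 22·(row 2) gives 164·α = 4·234 − 22·35 = 166, so α = 83/82.
Then β = (35 − 22·(83/82))/4 = 261/82.

α = 1.012, β = 3.183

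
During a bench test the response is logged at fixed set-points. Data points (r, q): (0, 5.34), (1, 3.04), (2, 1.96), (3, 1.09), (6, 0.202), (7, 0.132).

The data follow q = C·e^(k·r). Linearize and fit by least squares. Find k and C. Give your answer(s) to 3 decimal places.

Taking logs, ln q = k·r + ln C, so regress ln q on r.
Σr = 19.0000, Σ(r)² = 99.0000, Σln q = -0.0782, Σr·ln q = -21.0553.
Equations: 99.0000·k + 19.0000·ln C = -21.0553;  19.0000·k + 6·ln C = -0.0782.
Slope k = (n·Σr·ln q − Σr·Σln q)/(n·Σ(r)² − (Σr)²) = (6·-21.0553 − 19.0000·-0.0782)/233.0000 = -0.53582; ln C = (Σln q − k·Σr)/n = 1.68372, so C = exp(1.68372) = 5.38553.

k = -0.536, C = 5.386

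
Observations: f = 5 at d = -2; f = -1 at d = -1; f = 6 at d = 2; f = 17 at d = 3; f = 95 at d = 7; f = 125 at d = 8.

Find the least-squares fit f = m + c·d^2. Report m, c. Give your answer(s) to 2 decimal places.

Entries of XᵀX: Σ1 = 6, Σd^2 = 131, Σd^2·d^2 = 6611.
And Σf = 247, Σd^2·f = 12851.
det = 6·6611 − 131² = 22505.
m = (247·6611 − 131·12851)/22505 = -50564/22505; c = (6·12851 − 131·247)/22505 = 44749/22505.

m = -2.25, c = 1.99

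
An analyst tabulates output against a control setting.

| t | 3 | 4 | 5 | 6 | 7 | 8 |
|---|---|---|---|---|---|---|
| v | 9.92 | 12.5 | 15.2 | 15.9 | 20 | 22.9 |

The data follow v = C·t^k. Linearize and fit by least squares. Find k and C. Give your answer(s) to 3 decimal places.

Let Y = ln v. Fitting Y = k·ln t + ln C by least squares:
AᵀA = [[17.0401, 9.9115]; [9.9115, 6]], rhs = [27.6990, 16.4348]ᵀ  (here Σln t = 9.9115, Σ(ln t)² = 17.0401, Σln v = 16.4348, Σln t·ln v = 27.6990).
Slope k = (n·Σln t·ln v − Σln t·Σln v)/(n·Σ(ln t)² − (Σln t)²) = (6·27.6990 − 9.9115·16.4348)/4.0036 = 0.82465; ln C = (Σln v − k·Σln t)/n = 1.37689, so C = exp(1.37689) = 3.96255.

k = 0.825, C = 3.963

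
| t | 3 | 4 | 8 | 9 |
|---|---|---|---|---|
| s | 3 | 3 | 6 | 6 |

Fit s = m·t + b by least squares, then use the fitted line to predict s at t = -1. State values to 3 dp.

ŝ = 0.462

XᵀX·[m, b]ᵀ = Xᵀs reads: 170·m + 24·b = 123;  24·m + 4·b = 18.
Determinant 170·4 − 24² = 104.
m = (123·4 − 24·18)/104 = 15/26; b = (170·18 − 24·123)/104 = 27/26.
At t = -1: ŝ = (15/26)·(-1) + (27/26)·(1) = 6/13.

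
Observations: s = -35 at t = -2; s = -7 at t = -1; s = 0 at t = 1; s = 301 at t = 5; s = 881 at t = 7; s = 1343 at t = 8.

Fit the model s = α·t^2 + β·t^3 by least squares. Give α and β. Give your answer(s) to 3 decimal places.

α = -2.896, β = 2.984

Forming XᵀX = [[7140, 52668]; [52668, 395484]] and Xᵀs = [136499, 1027711]ᵀ gives XᵀX·[α, β]ᵀ = Xᵀs.
Determinant 7140·395484 − 52668² = 49837536.
α = (136499·395484 − 52668·1027711)/49837536 = -3006509/1038282; β = (7140·1027711 − 52668·136499)/49837536 = 885281/296652.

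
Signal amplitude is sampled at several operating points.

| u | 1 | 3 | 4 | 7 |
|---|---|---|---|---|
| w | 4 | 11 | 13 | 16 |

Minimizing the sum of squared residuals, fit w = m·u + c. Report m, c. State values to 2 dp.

m = 1.92, c = 3.80

With design matrix X, XᵀX = [[75, 15]; [15, 4]] and Xᵀw = [201, 44]ᵀ.
Eliminating c: 4·(row 1) − 15·(row 2) gives 75·m = 4·201 − 15·44 = 144, so m = 48/25.
Then c = (44 − 15·(48/25))/4 = 19/5.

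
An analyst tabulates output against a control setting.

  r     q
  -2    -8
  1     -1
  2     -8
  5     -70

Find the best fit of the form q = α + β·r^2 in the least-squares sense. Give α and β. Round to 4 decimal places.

α = 3.0244, β = -2.9146

Forming XᵀX = [[4, 34]; [34, 658]] and Xᵀq = [-87, -1815]ᵀ gives XᵀX·[α, β]ᵀ = Xᵀq.
Eliminating β: 658·(row 1) − 34·(row 2) gives 1476·α = 658·(-87) − 34·(-1815) = 4464, so α = 124/41.
Then β = ((-1815) − 34·(124/41))/658 = -239/82.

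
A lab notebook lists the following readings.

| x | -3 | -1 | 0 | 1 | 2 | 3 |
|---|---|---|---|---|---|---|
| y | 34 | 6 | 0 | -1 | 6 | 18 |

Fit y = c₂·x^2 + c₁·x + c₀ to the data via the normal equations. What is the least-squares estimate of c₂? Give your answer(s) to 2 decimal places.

c₂ = 2.92

Setting ∂/∂c₂ … = 0 gives: 180·c₂ + 8·c₁ + 24·c₀ = 497;  8·c₂ + 24·c₁ + 2·c₀ = -43;  24·c₂ + 2·c₁ + 6·c₀ = 63.
(Σx^2·x^2 = 180, Σx^2·x = 8, Σx^2 = 24, Σx·x = 24, Σx = 2, Σ1 = 6, Σx^2·y = 497, Σx·y = -43, Σy = 63.)
Solving the 3×3 system (Gaussian elimination) gives c₂ = 35/12, c₁ = -96/35, c₀ = -53/210.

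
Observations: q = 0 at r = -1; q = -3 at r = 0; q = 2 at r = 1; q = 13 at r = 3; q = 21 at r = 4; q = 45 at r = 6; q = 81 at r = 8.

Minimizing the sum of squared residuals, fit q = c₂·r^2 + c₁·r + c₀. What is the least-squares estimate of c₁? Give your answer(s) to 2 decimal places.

Sums needed: Σr^2·r^2 = 5731, Σr^2·r = 819, Σr^2 = 127, Σr·r = 127, Σr = 21, Σ1 = 7.
Right-hand side: Σr^2·q = 7259, Σr·q = 1043, Σq = 159.
So MᵀM·[c₂, c₁, c₀]ᵀ = Mᵀq: [[5731, 819, 127]; [819, 127, 21]; [127, 21, 7]]·[c₂, c₁, c₀]ᵀ = [7259, 1043, 159]ᵀ.
Solving the 3×3 system (Gaussian elimination) gives c₂ = 56081/48081, c₁ = 13804/16027, c₀ = -49580/48081.

c₁ = 0.86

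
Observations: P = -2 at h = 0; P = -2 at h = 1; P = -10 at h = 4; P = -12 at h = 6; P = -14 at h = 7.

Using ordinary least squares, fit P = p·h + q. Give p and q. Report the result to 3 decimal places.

p = -1.828, q = -1.419

Normal-equation sums: Σh·h = 102, Σh = 18, Σ1 = 5.
Moment sums: Σh·P = -212, ΣP = -40.
det = 102·5 − 18² = 186.
p = ((-212)·5 − 18·(-40))/186 = -170/93; q = (102·(-40) − 18·(-212))/186 = -44/31.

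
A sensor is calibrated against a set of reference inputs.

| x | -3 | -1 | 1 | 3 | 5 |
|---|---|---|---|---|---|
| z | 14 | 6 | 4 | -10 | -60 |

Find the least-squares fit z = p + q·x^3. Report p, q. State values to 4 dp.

Compute the Gram sums: Σ1 = 5, Σx^3 = 125, Σx^3·x^3 = 17085.
Right-hand side: Σz = -46, Σx^3·z = -8150.
MᵀM·[p, q]ᵀ = Mᵀz becomes [[5, 125]; [125, 17085]]·[p, q]ᵀ = [-46, -8150]ᵀ.
Eliminating q: 17085·(row 1) − 125·(row 2) gives 69800·p = 17085·(-46) − 125·(-8150) = 232840, so p = 5821/1745.
Then q = ((-8150) − 125·(5821/1745))/17085 = -175/349.

p = 3.3358, q = -0.5014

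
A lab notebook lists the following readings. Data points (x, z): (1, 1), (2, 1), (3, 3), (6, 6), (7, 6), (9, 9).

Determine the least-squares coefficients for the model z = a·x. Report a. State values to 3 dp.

a = 0.950

Compute the Gram sums: Σx·x = 180.
And Σx·z = 171.
AᵀA·[a]ᵀ = Aᵀz becomes [[180]]·[a]ᵀ = [171]ᵀ.
a = 171/180 = 0.95.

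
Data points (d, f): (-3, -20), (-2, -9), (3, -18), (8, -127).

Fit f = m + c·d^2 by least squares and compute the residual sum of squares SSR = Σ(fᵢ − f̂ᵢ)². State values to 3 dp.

SSR = 2.021

The normal system MᵀM·[m, c]ᵀ = Mᵀf is [[4, 86]; [86, 4274]]·[m, c]ᵀ = [-174, -8506]ᵀ.
det = 4·4274 − 86² = 9700.
m = ((-174)·4274 − 86·(-8506))/9700 = -608/485; c = (4·(-8506) − 86·(-174))/9700 = -953/485.
Residuals: -103/97, 11/97, 91/97, 1/97; SSR = 196/97.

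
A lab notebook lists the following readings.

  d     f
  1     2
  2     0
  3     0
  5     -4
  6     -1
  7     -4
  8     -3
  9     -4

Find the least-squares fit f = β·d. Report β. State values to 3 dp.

β = -0.416

The normal system XᵀX·[β]ᵀ = Xᵀf is [[269]]·[β]ᵀ = [-112]ᵀ.
Hence β = -112 / 269 ≈ -0.416357.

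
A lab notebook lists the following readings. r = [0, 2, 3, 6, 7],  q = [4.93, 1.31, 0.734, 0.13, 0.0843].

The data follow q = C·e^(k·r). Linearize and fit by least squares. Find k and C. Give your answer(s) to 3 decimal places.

Linearized form: ln q = k·r + ln C. From the 5 transformed points,
Σr = 18.0000, Σ(r)² = 98.0000, Σln q = -2.9575, Σr·ln q = -29.9426.
Equations: 98.0000·k + 18.0000·ln C = -29.9426;  18.0000·k + 5·ln C = -2.9575.
Δ = 98.0000·5 − (18.0000)² = 166.0000; k = (-29.9426·5 − 18.0000·-2.9575)/166.0000 = -0.58120, ln C = (98.0000·-2.9575 − 18.0000·-29.9426)/166.0000 = 1.50081, so C = exp(1.50081) = 4.48533.

k = -0.581, C = 4.485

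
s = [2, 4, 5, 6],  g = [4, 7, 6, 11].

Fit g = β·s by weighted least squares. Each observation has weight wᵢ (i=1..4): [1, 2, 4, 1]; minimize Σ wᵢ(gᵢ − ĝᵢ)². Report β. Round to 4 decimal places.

β = 1.4535

With design matrix X, XᵀWX = [[172]] and XᵀWg = [250]ᵀ.
β = 250/172 = 1.45349.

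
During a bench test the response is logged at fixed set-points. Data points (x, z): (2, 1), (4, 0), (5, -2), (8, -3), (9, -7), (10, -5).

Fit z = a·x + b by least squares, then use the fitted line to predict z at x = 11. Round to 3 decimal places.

ẑ = -6.797

Normal-equation sums: Σx·x = 290, Σx = 38, Σ1 = 6.
And Σx·z = -145, Σz = -16.
Eliminating b: 6·(row 1) − 38·(row 2) gives 296·a = 6·(-145) − 38·(-16) = -262, so a = -131/148.
Then b = ((-16) − 38·(-131/148))/6 = 435/148.
At x = 11: ẑ = (-131/148)·(11) + (435/148)·(1) = -503/74.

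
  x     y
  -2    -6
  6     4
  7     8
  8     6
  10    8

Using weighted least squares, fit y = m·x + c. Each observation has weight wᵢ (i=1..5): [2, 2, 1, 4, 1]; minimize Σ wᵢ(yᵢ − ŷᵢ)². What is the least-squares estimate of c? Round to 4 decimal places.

From the data, Σwᵢ·x·x = 485, Σwᵢ·x = 57, Σwᵢ·1 = 10.
Right-hand side: Σwᵢ·x·y = 400, Σwᵢ·y = 36.
Δ = 485·10 − 57² = 1601.
m = (400·10 − 57·36)/1601 = 1948/1601; c = (485·36 − 57·400)/1601 = -5340/1601.

c = -3.3354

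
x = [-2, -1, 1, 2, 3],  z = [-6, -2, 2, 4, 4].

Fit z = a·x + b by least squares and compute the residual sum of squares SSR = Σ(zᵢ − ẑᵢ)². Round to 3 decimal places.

SSR = 4.791

From the data, Σx·x = 19, Σx = 3, Σ1 = 5.
Right-hand side: Σx·z = 36, Σz = 2.
AᵀA·[a, b]ᵀ = Aᵀz becomes [[19, 3]; [3, 5]]·[a, b]ᵀ = [36, 2]ᵀ.
det = 19·5 − 3² = 86.
a = (36·5 − 3·2)/86 = 87/43; b = (19·2 − 3·36)/86 = -35/43.
Residuals: -49/43, 36/43, 34/43, 33/43, -54/43; SSR = 206/43.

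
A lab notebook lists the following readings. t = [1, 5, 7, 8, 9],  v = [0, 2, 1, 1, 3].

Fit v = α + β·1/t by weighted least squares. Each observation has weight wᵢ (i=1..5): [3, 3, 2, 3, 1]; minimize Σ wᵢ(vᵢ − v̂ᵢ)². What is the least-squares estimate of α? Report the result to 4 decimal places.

Normal-equation sums: Σwᵢ·1 = 12, Σwᵢ·1/t = 11017/2520, Σwᵢ·1/t·1/t = 20448523/6350400.
For MᵀWv: Σwᵢ·v = 14, Σwᵢ·1/t·v = 1843/840.
MᵀWM·[α, β]ᵀ = MᵀWv becomes [[12, 11017/2520]; [11017/2520, 20448523/6350400]]·[α, β]ᵀ = [14, 1843/840]ᵀ.
Eliminating β: (20448523/6350400)·(row 1) − (11017/2520)·(row 2) gives (124007987/6350400)·α = (20448523/6350400)·14 − (11017/2520)·(1843/840) = 225366329/6350400, so α = 225366329/124007987.
Then β = ((1843/840) − (11017/2520)·(225366329/124007987))/(20448523/6350400) = -221482800/124007987.

α = 1.8174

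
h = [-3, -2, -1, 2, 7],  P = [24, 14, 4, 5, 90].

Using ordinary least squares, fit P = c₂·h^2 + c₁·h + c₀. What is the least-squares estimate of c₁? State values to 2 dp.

Entries of MᵀM: Σh^2·h^2 = 2515, Σh^2·h = 315, Σh^2 = 67, Σh·h = 67, Σh = 3, Σ1 = 5.
Right-hand side: Σh^2·P = 4706, Σh·P = 536, ΣP = 137.
Normal equations: [[2515, 315, 67]; [315, 67, 3]; [67, 3, 5]]·[c₂, c₁, c₀]ᵀ = [4706, 536, 137]ᵀ.
Solving the 3×3 system (Gaussian elimination) gives c₂ = 78041/37408, c₁ = -68557/37408, c₀ = 5091/9352.

c₁ = -1.83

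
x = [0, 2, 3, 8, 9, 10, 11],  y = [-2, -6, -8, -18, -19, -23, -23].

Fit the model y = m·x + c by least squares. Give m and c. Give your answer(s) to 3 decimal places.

Normal-equation sums: Σx·x = 379, Σx = 43, Σ1 = 7.
And Σx·y = -834, Σy = -99.
So AᵀA·[m, c]ᵀ = Aᵀy: [[379, 43]; [43, 7]]·[m, c]ᵀ = [-834, -99]ᵀ.
Δ = 379·7 − 43² = 804.
m = ((-834)·7 − 43·(-99))/804 = -527/268; c = (379·(-99) − 43·(-834))/804 = -553/268.

m = -1.966, c = -2.063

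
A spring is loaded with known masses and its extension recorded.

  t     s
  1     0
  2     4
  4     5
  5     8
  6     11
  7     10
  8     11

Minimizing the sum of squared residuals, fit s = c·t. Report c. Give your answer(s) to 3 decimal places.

The normal equations are: 195·c = 292.
Hence c = 292 / 195 ≈ 1.49744.

c = 1.497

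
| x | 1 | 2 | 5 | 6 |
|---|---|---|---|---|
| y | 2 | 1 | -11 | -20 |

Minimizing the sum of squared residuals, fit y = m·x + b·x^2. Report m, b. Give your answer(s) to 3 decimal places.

m = 2.728, b = -1.003

AᵀA·[m, b]ᵀ = Aᵀy reads: 66·m + 350·b = -171;  350·m + 1938·b = -989.
Eliminating b: 1938·(row 1) − 350·(row 2) gives 5408·m = 1938·(-171) − 350·(-989) = 14752, so m = 461/169.
Then b = ((-989) − 350·(461/169))/1938 = -339/338.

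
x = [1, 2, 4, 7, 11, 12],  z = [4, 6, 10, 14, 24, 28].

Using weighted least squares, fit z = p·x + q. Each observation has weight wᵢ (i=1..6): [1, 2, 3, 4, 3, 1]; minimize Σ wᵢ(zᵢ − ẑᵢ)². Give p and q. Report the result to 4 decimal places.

p = 2.0362, q = 1.3386

MᵀWM·[p, q]ᵀ = MᵀWz reads: 760·p + 90·q = 1668;  90·p + 14·q = 202.
(Σwᵢ·x·x = 760, Σwᵢ·x = 90, Σwᵢ·1 = 14, Σwᵢ·x·z = 1668, Σwᵢ·z = 202.)
Δ = 760·14 − 90² = 2540.
p = (1668·14 − 90·202)/2540 = 1293/635; q = (760·202 − 90·1668)/2540 = 170/127.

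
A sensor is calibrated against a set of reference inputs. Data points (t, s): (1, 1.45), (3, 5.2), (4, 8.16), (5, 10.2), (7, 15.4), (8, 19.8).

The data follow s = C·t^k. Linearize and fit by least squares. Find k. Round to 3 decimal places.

k = 1.242

Let Y = ln s. Fitting Y = k·ln t + ln C by least squares:
Sums: Σln t = 8.1197, Σ(ln t)² = 13.8297, Σln s = 12.1619, Σln t·ln s = 19.9885.
Normal system: [[13.8297, 8.1197]; [8.1197, 6]]·[k, ln C]ᵀ = [19.9885, 12.1619]ᵀ.
Slope k = (n·Σln t·ln s − Σln t·Σln s)/(n·Σ(ln t)² − (Σln t)²) = (6·19.9885 − 8.1197·12.1619)/17.0487 = 1.24234; ln C = (Σln s − k·Σln t)/n = 0.34575.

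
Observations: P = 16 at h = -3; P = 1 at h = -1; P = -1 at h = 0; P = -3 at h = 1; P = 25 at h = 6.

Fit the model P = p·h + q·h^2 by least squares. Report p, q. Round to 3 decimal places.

Forming XᵀX = [[47, 189]; [189, 1379]] and XᵀP = [98, 1042]ᵀ gives XᵀX·[p, q]ᵀ = XᵀP.
Eliminating q: 1379·(row 1) − 189·(row 2) gives 29092·p = 1379·98 − 189·1042 = -61796, so p = -2207/1039.
Then q = (1042 − 189·(-2207/1039))/1379 = 7613/7273.

p = -2.124, q = 1.047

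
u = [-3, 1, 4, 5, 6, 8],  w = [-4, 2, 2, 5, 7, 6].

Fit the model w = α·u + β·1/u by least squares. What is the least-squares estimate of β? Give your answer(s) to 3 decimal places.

Compute the Gram sums: Σu·u = 151, Σu·1/u = 6, Σ1/u·1/u = 18101/14400.
And Σu·w = 137, Σ1/u·w = 27/4.
XᵀX·[α, β]ᵀ = Xᵀw becomes [[151, 6]; [6, 18101/14400]]·[α, β]ᵀ = [137, 27/4]ᵀ.
Determinant 151·(18101/14400) − 6² = 2214851/14400.
α = (137·(18101/14400) − 6·(27/4))/(2214851/14400) = 1896637/2214851; β = (151·(27/4) − 6·137)/(2214851/14400) = 2840400/2214851.

β = 1.282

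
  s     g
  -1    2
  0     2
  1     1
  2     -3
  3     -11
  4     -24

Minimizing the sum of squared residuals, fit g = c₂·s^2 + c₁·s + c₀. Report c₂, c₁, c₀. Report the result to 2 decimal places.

c₂ = -1.66, c₁ = 0.04, c₀ = 3.02

Entries of XᵀX: Σs^2·s^2 = 355, Σs^2·s = 99, Σs^2 = 31, Σs·s = 31, Σs = 9, Σ1 = 6.
For Xᵀg: Σs^2·g = -492, Σs·g = -136, Σg = -33.
Normal equations: [[355, 99, 31]; [99, 31, 9]; [31, 9, 6]]·[c₂, c₁, c₀]ᵀ = [-492, -136, -33]ᵀ.
Solving the 3×3 system (Gaussian elimination) gives c₂ = -93/56, c₁ = 11/280, c₀ = 423/140.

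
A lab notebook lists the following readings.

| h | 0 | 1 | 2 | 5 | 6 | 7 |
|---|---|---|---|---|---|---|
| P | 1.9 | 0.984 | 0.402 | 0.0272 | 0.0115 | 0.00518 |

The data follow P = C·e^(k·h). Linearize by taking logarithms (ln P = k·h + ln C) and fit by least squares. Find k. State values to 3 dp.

k = -0.863

Taking logs, ln P = k·h + ln C, so regress ln P on h.
Sums: Σh = 21.0000, Σ(h)² = 115.0000, Σln P = -13.6185, Σh·ln P = -83.4945.
Normal system: [[115.0000, 21.0000]; [21.0000, 6]]·[k, ln C]ᵀ = [-83.4945, -13.6185]ᵀ.
Slope k = (n·Σh·ln P − Σh·Σln P)/(n·Σ(h)² − (Σh)²) = (6·-83.4945 − 21.0000·-13.6185)/249.0000 = -0.86337; ln C = (Σln P − k·Σh)/n = 0.75205.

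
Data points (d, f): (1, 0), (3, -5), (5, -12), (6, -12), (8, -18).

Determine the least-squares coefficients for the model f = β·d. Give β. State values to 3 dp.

β = -2.156

From the data, Σd·d = 135.
And Σd·f = -291.
β = (-291)/135 = -2.15556.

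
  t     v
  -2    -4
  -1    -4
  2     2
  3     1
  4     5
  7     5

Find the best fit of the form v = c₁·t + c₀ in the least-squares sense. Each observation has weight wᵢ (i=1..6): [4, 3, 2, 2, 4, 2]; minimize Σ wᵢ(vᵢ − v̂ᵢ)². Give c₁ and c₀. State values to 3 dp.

The normal equations are: 207·c₁ + 29·c₀ = 208;  29·c₁ + 17·c₀ = 8.
(Σwᵢ·t·t = 207, Σwᵢ·t = 29, Σwᵢ·1 = 17, Σwᵢ·t·v = 208, Σwᵢ·v = 8.)
Δ = 207·17 − 29² = 2678.
c₁ = (208·17 − 29·8)/2678 = 1652/1339; c₀ = (207·8 − 29·208)/2678 = -2188/1339.

c₁ = 1.234, c₀ = -1.634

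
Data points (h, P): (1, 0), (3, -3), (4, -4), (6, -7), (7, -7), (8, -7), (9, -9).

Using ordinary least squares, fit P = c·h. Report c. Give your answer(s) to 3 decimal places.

c = -0.988

The normal equations are: 256·c = -253.
(Σh·h = 256, Σh·P = -253.)
Hence c = -253 / 256 ≈ -0.988281.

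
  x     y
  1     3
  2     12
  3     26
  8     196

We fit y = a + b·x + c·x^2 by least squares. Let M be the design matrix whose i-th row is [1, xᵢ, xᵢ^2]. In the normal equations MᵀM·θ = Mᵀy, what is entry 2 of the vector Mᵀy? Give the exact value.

Entry 2 ↔ basis x, so (Mᵀy)_{2} = Σᵢ (x)·yᵢ = (1)·(3) + (2)·(12) + (3)·(26) + (8)·(196) = 1673.

1673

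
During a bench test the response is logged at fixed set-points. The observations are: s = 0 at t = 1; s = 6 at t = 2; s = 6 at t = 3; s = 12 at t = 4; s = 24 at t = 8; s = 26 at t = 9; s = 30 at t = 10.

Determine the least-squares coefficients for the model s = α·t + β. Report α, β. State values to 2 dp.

α = 3.20, β = -2.06

From the data, Σt·t = 275, Σt = 37, Σ1 = 7.
Moment sums: Σt·s = 804, Σs = 104.
AᵀA·[α, β]ᵀ = Aᵀs becomes [[275, 37]; [37, 7]]·[α, β]ᵀ = [804, 104]ᵀ.
Eliminating β: 7·(row 1) − 37·(row 2) gives 556·α = 7·804 − 37·104 = 1780, so α = 445/139.
Then β = (104 − 37·(445/139))/7 = -287/139.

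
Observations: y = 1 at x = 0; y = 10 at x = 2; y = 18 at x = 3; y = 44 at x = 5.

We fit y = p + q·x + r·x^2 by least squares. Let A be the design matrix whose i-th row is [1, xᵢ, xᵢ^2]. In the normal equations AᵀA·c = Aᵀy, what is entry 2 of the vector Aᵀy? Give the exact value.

Entry 2 ↔ basis x, so (Aᵀy)_{2} = Σᵢ (x)·yᵢ = (0)·(1) + (2)·(10) + (3)·(18) + (5)·(44) = 294.

294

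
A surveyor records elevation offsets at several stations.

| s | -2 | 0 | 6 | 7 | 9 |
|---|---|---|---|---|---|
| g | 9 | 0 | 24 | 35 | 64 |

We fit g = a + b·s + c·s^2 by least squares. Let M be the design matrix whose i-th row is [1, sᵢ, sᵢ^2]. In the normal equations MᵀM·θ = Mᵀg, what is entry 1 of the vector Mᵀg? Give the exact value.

Entry 1 ↔ basis 1, so (Mᵀg)_{1} = Σᵢ gᵢ = (1)·(9) + (1)·(0) + (1)·(24) + (1)·(35) + (1)·(64) = 132.

132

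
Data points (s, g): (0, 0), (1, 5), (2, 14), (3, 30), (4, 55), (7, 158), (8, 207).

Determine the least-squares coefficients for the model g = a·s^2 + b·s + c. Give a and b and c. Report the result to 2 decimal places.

Forming AᵀA = [[6851, 955, 143]; [955, 143, 25]; [143, 25, 7]] and Aᵀg = [22201, 3105, 469]ᵀ gives AᵀA·[a, b, c]ᵀ = Aᵀg.
Inverting the 3×3 Gram matrix, [a, b, c]ᵀ = [74455/23961, 22060/23961, 1864/7987]ᵀ.

a = 3.11, b = 0.92, c = 0.23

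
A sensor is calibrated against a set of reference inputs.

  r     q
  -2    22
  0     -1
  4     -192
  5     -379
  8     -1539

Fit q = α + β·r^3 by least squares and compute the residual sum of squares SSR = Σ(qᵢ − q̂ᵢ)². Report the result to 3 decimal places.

SSR = 7.838

Entries of AᵀA: Σ1 = 5, Σr^3 = 693, Σr^3·r^3 = 281929.
For Aᵀq: Σq = -2089, Σr^3·q = -847807.
AᵀA·[α, β]ᵀ = Aᵀq becomes [[5, 693]; [693, 281929]]·[α, β]ᵀ = [-2089, -847807]ᵀ.
Determinant 5·281929 − 693² = 929396.
α = ((-2089)·281929 − 693·(-847807))/929396 = -709715/464698; β = (5·(-847807) − 693·(-2089))/929396 = -1395679/464698.
Residuals: -232361/464698, 245017/464698, 811155/464698, -475476/232349, 127141/464698; SSR = 1821045/232349.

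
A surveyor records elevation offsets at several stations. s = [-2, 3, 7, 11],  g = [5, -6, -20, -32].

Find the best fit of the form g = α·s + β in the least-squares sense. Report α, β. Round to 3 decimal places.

α = -2.892, β = 0.488

Forming XᵀX = [[183, 19]; [19, 4]] and Xᵀg = [-520, -53]ᵀ gives XᵀX·[α, β]ᵀ = Xᵀg.
Δ = 183·4 − 19² = 371.
α = ((-520)·4 − 19·(-53))/371 = -1073/371; β = (183·(-53) − 19·(-520))/371 = 181/371.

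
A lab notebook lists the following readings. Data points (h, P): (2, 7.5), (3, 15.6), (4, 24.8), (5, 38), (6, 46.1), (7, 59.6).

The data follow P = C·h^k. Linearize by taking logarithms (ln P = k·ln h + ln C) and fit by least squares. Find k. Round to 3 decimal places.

Let Y = ln P. Fitting Y = k·ln h + ln C by least squares:
Sums: Σln h = 8.5252, Σ(ln h)² = 13.1965, Σln P = 19.5291, Σln h·ln P = 29.5386.
Normal system: [[13.1965, 8.5252]; [8.5252, 6]]·[k, ln C]ᵀ = [29.5386, 19.5291]ᵀ.
Solving (det = 6.5005): k = 1.65263, ln C = 0.90669.

k = 1.653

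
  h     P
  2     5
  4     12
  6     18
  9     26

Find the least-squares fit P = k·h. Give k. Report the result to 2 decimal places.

k = 2.92

Normal-equation sums: Σh·h = 137.
And Σh·P = 400.
MᵀM·[k]ᵀ = MᵀP becomes [[137]]·[k]ᵀ = [400]ᵀ.
k = 400/137 = 2.91971.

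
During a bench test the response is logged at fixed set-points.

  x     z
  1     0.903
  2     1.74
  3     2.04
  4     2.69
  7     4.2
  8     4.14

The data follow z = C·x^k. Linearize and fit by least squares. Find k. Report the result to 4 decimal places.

With ln zᵢ as the transformed response and ln xᵢ as the regressor:
Over the data: Σln x = 7.2034, Σ(ln x)² = 11.7199, Σln z = 5.0101, Σln x·ln z = 8.2858.
Normal system: [[11.7199, 7.2034]; [7.2034, 6]]·[k, ln C]ᵀ = [8.2858, 5.0101]ᵀ.
Solving (det = 18.4301): k = 0.73926, ln C = -0.05251.

k = 0.7393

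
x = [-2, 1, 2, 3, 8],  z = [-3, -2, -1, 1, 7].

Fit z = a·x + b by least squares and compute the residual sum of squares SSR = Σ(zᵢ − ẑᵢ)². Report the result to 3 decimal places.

SSR = 3.831

AᵀA·[a, b]ᵀ = Aᵀz reads: 82·a + 12·b = 61;  12·a + 5·b = 2.
det = 82·5 − 12² = 266.
a = (61·5 − 12·2)/266 = 281/266; b = (82·2 − 12·61)/266 = -284/133.
Residuals: 166/133, -35/38, -130/133, -9/266, 13/19; SSR = 1019/266.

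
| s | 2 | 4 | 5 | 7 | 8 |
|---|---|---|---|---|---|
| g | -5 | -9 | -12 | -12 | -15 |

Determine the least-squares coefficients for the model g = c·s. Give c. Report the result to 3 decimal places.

Compute the Gram sums: Σs·s = 158.
And Σs·g = -310.
XᵀX·[c]ᵀ = Xᵀg becomes [[158]]·[c]ᵀ = [-310]ᵀ.
c = (-310)/158 = -1.96203.

c = -1.962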